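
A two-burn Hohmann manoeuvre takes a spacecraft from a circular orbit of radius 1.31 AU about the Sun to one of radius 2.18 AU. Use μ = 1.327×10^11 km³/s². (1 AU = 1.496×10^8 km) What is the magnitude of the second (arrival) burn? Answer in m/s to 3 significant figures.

Δv₂ = 2690 m/s

In km: r₁ = 1.31 × 1.496×10^8 = 1.95976×10^8 km; r₂ = 2.18 × 1.496×10^8 = 3.26128×10^8 km.
Semi-major axis of the transfer orbit: a_t = (1.95976×10^8 + 3.26128×10^8)/2 = 2.61052×10^8 km.
On the circular orbit at r = 3.26128×10^8 km, v_c = √(μ/r) = 20.172 km/s.
Transfer-orbit speed at the same r (vis-viva, a = a_t): v_t = √[μ(2/r − 1/a_t)] = 17.478 km/s.
Δv₂ = |v_t − v_c| = |17.478 − 20.172| = 2.694 km/s.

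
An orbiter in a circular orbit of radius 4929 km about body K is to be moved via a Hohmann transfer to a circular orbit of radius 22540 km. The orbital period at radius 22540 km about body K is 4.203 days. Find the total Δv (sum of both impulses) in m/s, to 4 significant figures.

From Kepler's third law T² = 4π²r³/μ at r = 22540 km, T = 4.203 days = 4.203 × 86400 s = 3.631392×10^5 s: μ = 4π²r³/T² = 3428.27 km³/s².
Transfer-ellipse semi-major axis a_t = (r₁ + r₂)/2 = (4929 + 22540)/2 = 13734.5 km.
At r₁ the circular-orbit speed is v₁ = √(μ/r₁) = 0.83398 km/s.
On the transfer ellipse at r₁, vis-viva equation gives v_p = √[μ(2/r₁ − 1/a_t)] = 1.0684 km/s.
First burn Δv₁ = |v_p − v₁| = 0.2344 km/s.
Circular speed at r₂: v₂ = √(μ/r₂) = 0.3900 km/s.
Transfer-orbit speed at r₂: v_a = √[μ(2/r₂ − 1/a_t)] = 0.2336 km/s.
Second burn Δv₂ = |v₂ − v_a| = 0.1564 km/s.
Δv = Δv₁ + Δv₂ = 0.2344 + 0.1564 = 0.3908 km/s.

Δv = 390.8 m/s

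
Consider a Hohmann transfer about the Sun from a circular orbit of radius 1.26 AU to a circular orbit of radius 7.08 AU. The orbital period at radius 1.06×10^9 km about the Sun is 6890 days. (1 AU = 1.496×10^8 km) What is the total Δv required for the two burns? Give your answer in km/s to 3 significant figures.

Δv = 13.1 km/s

From Kepler's third law T² = 4π²r³/μ at r = 1.06×10^9 km, T = 6890 days = 6890 × 86400 s = 5.95296×10^8 s: μ = 4π²r³/T² = 1.32682×10^11 km³/s².
In km: r₁ = 1.26 × 1.496×10^8 = 1.88496×10^8 km; r₂ = 7.08 × 1.496×10^8 = 1.059168×10^9 km.
Semi-major axis of the transfer orbit: a_t = (1.88496×10^8 + 1.059168×10^9)/2 = 6.23832×10^8 km.
Circular speed at r₁: v₁ = √(μ/r₁) = √(1.32682×10^11/1.88496×10^8) = 26.531 km/s.
On the transfer ellipse at r₁, v² = μ(2/r − 1/a) gives v_p = √[μ(2/r₁ − 1/a_t)] = 34.570 km/s.
First burn Δv₁ = |v_p − v₁| = 8.039 km/s.
At r₂, v₂ = √(μ/r₂) = 11.192 km/s.
Transfer-orbit speed at r₂: v_a = √[μ(2/r₂ − 1/a_t)] = 6.1523 km/s.
Second burn Δv₂ = |v₂ − v_a| = 5.040 km/s.
Δv = Δv₁ + Δv₂ = 8.039 + 5.040 = 13.08 km/s.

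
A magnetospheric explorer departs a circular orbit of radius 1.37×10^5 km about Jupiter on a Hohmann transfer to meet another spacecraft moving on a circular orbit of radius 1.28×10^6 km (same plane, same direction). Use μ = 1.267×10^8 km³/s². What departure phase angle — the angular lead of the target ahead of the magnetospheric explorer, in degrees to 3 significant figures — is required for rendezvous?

Semi-major axis of the transfer orbit: a_t = (1.370×10^5 + 1.280×10^6)/2 = 7.085×10^5 km.
The half-period of the transfer ellipse is t = π√(a_t³/μ) = 1.66445×10^5 s.
Target angular speed ω₂ = √(μ/r₂³) = 7.77273×10^-6 rad/s.
Angle swept by the target during transfer: ω₂·t = 1.29373 rad = 74.13°.
The magnetospheric explorer traverses 180° on the transfer ellipse, so the target must lead by 180° − 74.13° = 106°.

φ = 106°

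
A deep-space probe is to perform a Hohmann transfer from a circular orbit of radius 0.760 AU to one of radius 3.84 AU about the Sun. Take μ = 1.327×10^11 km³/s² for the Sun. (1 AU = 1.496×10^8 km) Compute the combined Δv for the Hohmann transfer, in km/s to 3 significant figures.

In km: r₁ = 0.760 × 1.496×10^8 = 1.13696×10^8 km; r₂ = 3.84 × 1.496×10^8 = 5.74464×10^8 km.
The Hohmann ellipse has a_t = (r₁ + r₂)/2 = 3.4408×10^8 km.
Circular speed at r₁: v₁ = √(μ/r₁) = √(1.327×10^11/1.13696×10^8) = 34.16 km/s.
Transfer-orbit speed at r₁ (vis-viva equation): v_p = √[μ(2/r₁ − 1/a_t)] = 44.14 km/s.
First burn Δv₁ = |v_p − v₁| = 9.980 km/s.
At r₂, v₂ = √(μ/r₂) = 15.199 km/s.
Transfer-orbit speed at r₂: v_a = √[μ(2/r₂ − 1/a_t)] = 8.7367 km/s.
Second burn Δv₂ = |v₂ − v_a| = 6.462 km/s.
Total Δv = Δv₁ + Δv₂ = 16.44 km/s.

Δv = 16.4 km/s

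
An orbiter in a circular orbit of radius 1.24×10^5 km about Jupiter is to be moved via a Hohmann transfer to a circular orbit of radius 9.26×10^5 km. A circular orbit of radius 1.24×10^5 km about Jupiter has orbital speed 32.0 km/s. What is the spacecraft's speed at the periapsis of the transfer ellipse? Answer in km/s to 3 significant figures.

v = 42.5 km/s

From the circular-orbit relation v² = μ/r at r = 1.24×10^5 km: μ = v²r = (32.0)² × 1.24×10^5 = 1.26976×10^8 km³/s².
Transfer-ellipse semi-major axis a_t = (r₁ + r₂)/2 = (1.240×10^5 + 9.260×10^5)/2 = 5.250×10^5 km.
The periapsis of the transfer ellipse is at r = 1.240×10^5 km.
Vis-viva: v = √[μ(2/r − 1/a_t)] = √[1.26976×10^8 × (2/1.240×10^5 − 1/5.250×10^5)] = 42.50 km/s.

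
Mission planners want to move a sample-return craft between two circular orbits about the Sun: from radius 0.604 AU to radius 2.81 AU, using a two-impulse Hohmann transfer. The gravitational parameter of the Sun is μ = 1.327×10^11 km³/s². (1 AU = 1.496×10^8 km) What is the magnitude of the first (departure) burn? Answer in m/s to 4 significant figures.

In km: r₁ = 0.604 × 1.496×10^8 = 9.03584×10^7 km; r₂ = 2.81 × 1.496×10^8 = 4.20376×10^8 km.
Transfer-ellipse semi-major axis a_t = (r₁ + r₂)/2 = (9.03584×10^7 + 4.20376×10^8)/2 = 2.553672×10^8 km.
Circular speed at r = 9.03584×10^7 km: v_c = √(μ/r) = 38.32 km/s.
Transfer-orbit speed at the same r (vis-viva, a = a_t): v_t = √[μ(2/r − 1/a_t)] = 49.17 km/s.
Δv₁ = |v_t − v_c| = |49.17 − 38.32| = 10.85 km/s.

Δv₁ = 10850 m/s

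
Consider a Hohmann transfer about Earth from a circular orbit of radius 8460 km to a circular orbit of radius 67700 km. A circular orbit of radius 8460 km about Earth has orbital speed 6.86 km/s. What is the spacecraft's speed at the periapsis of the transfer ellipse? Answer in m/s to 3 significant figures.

From the circular-orbit relation v² = μ/r at r = 8460 km: μ = v²r = (6.86)² × 8460 = 3.98124×10^5 km³/s².
The Hohmann ellipse has a_t = (r₁ + r₂)/2 = 38080 km.
The periapsis of the transfer ellipse is at r = 8460 km.
From the vis-viva equation, v = √[μ(2/r − 1/a_t)] = 9.147 km/s.

v = 9150 m/s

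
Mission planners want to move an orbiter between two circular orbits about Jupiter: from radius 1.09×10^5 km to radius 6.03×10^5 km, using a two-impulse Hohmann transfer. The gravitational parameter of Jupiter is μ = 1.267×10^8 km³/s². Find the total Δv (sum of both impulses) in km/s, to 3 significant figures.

Δv = 16.8 km/s

Semi-major axis of the transfer orbit: a_t = (1.090×10^5 + 6.030×10^5)/2 = 3.560×10^5 km.
At r₁ the circular-orbit speed is v₁ = √(μ/r₁) = 34.094 km/s.
On the transfer ellipse at r₁, v² = μ(2/r − 1/a) gives v_p = √[μ(2/r₁ − 1/a_t)] = 44.372 km/s.
First burn Δv₁ = |v_p − v₁| = 10.278 km/s.
At r₂, v₂ = √(μ/r₂) = 14.4954 km/s.
Transfer-orbit speed at r₂: v_a = √[μ(2/r₂ − 1/a_t)] = 8.02080 km/s.
Second burn Δv₂ = |v₂ − v_a| = 6.4746 km/s.
Δv = Δv₁ + Δv₂ = 10.278 + 6.4746 = 16.75 km/s.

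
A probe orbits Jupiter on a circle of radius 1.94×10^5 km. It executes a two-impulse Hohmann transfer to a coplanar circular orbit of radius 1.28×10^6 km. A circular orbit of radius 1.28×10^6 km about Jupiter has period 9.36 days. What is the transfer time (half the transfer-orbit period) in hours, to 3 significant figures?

t = 49.1 hours

From Kepler's third law T² = 4π²r³/μ at r = 1.28×10^6 km, T = 9.36 days = 9.36 × 86400 s = 8.08704×10^5 s: μ = 4π²r³/T² = 1.26593×10^8 km³/s².
Transfer-ellipse semi-major axis a_t = (r₁ + r₂)/2 = (1.940×10^5 + 1.280×10^6)/2 = 7.370×10^5 km.
Transfer time t = π√(a_t³/μ) = π√((7.370×10^5)³ / 1.26593×10^8) = 1.767×10^5 s.
Converting: 1.767×10^5 s ÷ 3600 s/hour = 49.1 hours.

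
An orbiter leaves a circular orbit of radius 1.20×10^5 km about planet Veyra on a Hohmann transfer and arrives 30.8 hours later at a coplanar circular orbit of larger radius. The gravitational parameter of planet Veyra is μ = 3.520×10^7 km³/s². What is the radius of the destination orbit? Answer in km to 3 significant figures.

r₂ = 5.85×10^5 km

Transfer time t = 30.8 hours = 1.1088×10^5 s, and t = π√(a_t³/μ).
So a_t = (μ t²/π²)^(1/3) = (3.520×10^7 × (1.1088×10^5)² / π²)^(1/3) = 3.5263×10^5 km.
Since a_t = (r₁ + r₂)/2, r₂ = 2a_t − r₁ = 2×3.5263×10^5 − 1.200×10^5 = 5.8526×10^5 km.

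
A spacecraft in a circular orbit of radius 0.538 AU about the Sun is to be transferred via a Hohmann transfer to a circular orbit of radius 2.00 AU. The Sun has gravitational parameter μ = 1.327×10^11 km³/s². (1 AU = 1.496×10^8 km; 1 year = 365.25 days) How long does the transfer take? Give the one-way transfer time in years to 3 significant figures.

t = 0.715 years

In km: r₁ = 0.538 × 1.496×10^8 = 8.04848×10^7 km; r₂ = 2.00 × 1.496×10^8 = 2.992×10^8 km.
The Hohmann ellipse has a_t = (r₁ + r₂)/2 = 1.898424×10^8 km.
By Kepler's third law the transfer-orbit period is T = 2π√(a_t³/μ), so t = T/2 = 2.256×10^7 s.
Converting: 2.256×10^7 s ÷ 3.15576×10^7 s/year (365.25 × 86400) = 0.715 years.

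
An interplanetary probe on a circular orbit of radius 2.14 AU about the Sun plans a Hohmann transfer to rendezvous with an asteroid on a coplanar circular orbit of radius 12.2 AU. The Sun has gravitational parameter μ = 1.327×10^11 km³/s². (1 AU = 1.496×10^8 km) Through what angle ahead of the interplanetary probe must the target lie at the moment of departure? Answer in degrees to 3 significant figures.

φ = 98.9°

In km: r₁ = 2.14 × 1.496×10^8 = 3.20144×10^8 km; r₂ = 12.2 × 1.496×10^8 = 1.82512×10^9 km.
Semi-major axis of the transfer orbit: a_t = (3.20144×10^8 + 1.82512×10^9)/2 = 1.072632×10^9 km.
The half-period of the transfer ellipse is t = π√(a_t³/μ) = 3.0296×10^8 s.
The target's mean motion on its circular orbit is ω₂ = √(μ/r₂³) = 4.6720×10^-9 rad/s.
Angle swept by the target during transfer: ω₂·t = 1.4154 rad = 81.10°.
Arrival is 180° from departure on the ellipse, so φ = 180° − 81.10° = 98.9°.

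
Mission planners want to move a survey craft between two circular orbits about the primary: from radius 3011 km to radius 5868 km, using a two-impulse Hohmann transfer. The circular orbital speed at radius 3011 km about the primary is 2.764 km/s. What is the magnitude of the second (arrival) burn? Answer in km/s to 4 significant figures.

Δv₂ = 0.3494 km/s

From the circular-orbit relation v² = μ/r at r = 3011 km: μ = v²r = (2.764)² × 3011 = 23003.1 km³/s².
Semi-major axis of the transfer orbit: a_t = (3011 + 5868)/2 = 4439.5 km.
On the circular orbit at r = 5868 km, v_c = √(μ/r) = 1.97992 km/s.
Vis-viva on the transfer ellipse at r = 5868 km gives v_t = √[μ(2/r − 1/a_t)] = 1.63056 km/s.
Δv₂ = |v_t − v_c| = |1.63056 − 1.97992| = 0.3494 km/s.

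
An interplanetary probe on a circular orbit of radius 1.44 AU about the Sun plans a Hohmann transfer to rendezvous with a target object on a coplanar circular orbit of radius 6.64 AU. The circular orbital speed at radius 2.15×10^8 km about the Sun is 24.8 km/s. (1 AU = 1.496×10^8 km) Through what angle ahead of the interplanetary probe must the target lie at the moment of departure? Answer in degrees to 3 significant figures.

From the circular-orbit relation v² = μ/r at r = 2.15×10^8 km: μ = v²r = (24.8)² × 2.15×10^8 = 1.32234×10^11 km³/s².
In km: r₁ = 1.44 × 1.496×10^8 = 2.15424×10^8 km; r₂ = 6.64 × 1.496×10^8 = 9.93344×10^8 km.
The Hohmann ellipse has a_t = (r₁ + r₂)/2 = 6.04384×10^8 km.
Transfer time t = π√(a_t³/μ) = 1.2837×10^8 s.
The target's mean motion on its circular orbit is ω₂ = √(μ/r₂³) = 1.1615×10^-8 rad/s.
Angle swept by the target during transfer: ω₂·t = 1.491 rad = 85.43°.
Arrival is 180° from departure on the ellipse, so φ = 180° − 85.43° = 94.6°.

φ = 94.6°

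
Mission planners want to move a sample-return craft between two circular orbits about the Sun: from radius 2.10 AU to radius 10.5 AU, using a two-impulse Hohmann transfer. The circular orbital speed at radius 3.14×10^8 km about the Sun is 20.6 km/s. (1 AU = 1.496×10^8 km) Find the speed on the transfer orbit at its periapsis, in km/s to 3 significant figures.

From the circular-orbit relation v² = μ/r at r = 3.14×10^8 km: μ = v²r = (20.6)² × 3.14×10^8 = 1.33249×10^11 km³/s².
In km: r₁ = 2.10 × 1.496×10^8 = 3.1416×10^8 km; r₂ = 10.5 × 1.496×10^8 = 1.5708×10^9 km.
The Hohmann ellipse has a_t = (r₁ + r₂)/2 = 9.4248×10^8 km.
The periapsis of the transfer ellipse is at r = 3.1416×10^8 km.
Vis-viva: v = √[μ(2/r − 1/a_t)] = √[1.33249×10^11 × (2/3.1416×10^8 − 1/9.4248×10^8)] = 26.59 km/s.

v = 26.6 km/s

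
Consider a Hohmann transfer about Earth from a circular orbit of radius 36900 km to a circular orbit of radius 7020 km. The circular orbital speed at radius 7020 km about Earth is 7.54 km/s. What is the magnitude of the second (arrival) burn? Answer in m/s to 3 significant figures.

Δv₂ = 2230 m/s

From the circular-orbit relation v² = μ/r at r = 7020 km: μ = v²r = (7.54)² × 7020 = 3.99098×10^5 km³/s².
The Hohmann ellipse has a_t = (r₁ + r₂)/2 = 21960 km.
On the circular orbit at r = 7020 km, v_c = √(μ/r) = 7.540 km/s.
Vis-viva on the transfer ellipse at r = 7020 km gives v_t = √[μ(2/r − 1/a_t)] = 9.774 km/s.
Δv₂ = |v_t − v_c| = |9.774 − 7.540| = 2.234 km/s.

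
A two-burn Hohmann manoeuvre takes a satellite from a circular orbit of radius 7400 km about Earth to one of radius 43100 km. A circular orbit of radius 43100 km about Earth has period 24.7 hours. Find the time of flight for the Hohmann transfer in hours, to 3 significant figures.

From Kepler's third law T² = 4π²r³/μ at r = 43100 km, T = 24.7 hours = 24.7 × 3600 s = 88920 s: μ = 4π²r³/T² = 3.99754×10^5 km³/s².
Transfer-ellipse semi-major axis a_t = (r₁ + r₂)/2 = (7400 + 43100)/2 = 25250 km.
Half the transfer-orbit period gives t = π√(a_t³/μ) = 19940 s.
Converting: 19940 s ÷ 3600 s/hour = 5.54 hours.

t = 5.54 hours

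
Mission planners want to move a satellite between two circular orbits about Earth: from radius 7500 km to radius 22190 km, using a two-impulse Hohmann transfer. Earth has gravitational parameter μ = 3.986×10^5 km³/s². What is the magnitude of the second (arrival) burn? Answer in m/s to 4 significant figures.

The Hohmann ellipse has a_t = (r₁ + r₂)/2 = 14845 km.
Circular speed at r = 22190 km: v_c = √(μ/r) = 4.2383 km/s.
Vis-viva on the transfer ellipse at r = 22190 km gives v_t = √[μ(2/r − 1/a_t)] = 3.0125 km/s.
Δv₂ = |v_t − v_c| = |3.0125 − 4.2383| = 1.226 km/s.

Δv₂ = 1226 m/s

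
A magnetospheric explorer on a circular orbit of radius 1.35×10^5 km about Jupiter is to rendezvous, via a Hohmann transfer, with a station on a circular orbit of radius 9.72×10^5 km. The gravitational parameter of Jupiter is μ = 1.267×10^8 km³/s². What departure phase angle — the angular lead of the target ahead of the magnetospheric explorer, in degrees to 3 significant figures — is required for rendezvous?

φ = 103°

The Hohmann ellipse has a_t = (r₁ + r₂)/2 = 5.535×10^5 km.
The half-period of the transfer ellipse is t = π√(a_t³/μ) = 1.149×10^5 s.
Target angular speed ω₂ = √(μ/r₂³) = 1.175×10^-5 rad/s.
Angle swept by the target during transfer: ω₂·t = 1.350 rad = 77.35°.
The magnetospheric explorer traverses 180° on the transfer ellipse, so the target must lead by 180° − 77.35° = 103°.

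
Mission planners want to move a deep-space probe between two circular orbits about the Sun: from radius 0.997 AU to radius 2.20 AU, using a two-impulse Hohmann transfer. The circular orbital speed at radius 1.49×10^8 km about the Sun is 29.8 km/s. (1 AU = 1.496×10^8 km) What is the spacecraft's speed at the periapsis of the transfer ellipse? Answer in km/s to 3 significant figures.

v = 34.9 km/s

From the circular-orbit relation v² = μ/r at r = 1.49×10^8 km: μ = v²r = (29.8)² × 1.49×10^8 = 1.32318×10^11 km³/s².
In km: r₁ = 0.997 × 1.496×10^8 = 1.491512×10^8 km; r₂ = 2.20 × 1.496×10^8 = 3.2912×10^8 km.
Transfer-ellipse semi-major axis a_t = (r₁ + r₂)/2 = (1.491512×10^8 + 3.2912×10^8)/2 = 2.391356×10^8 km.
At periapsis, r = 1.491512×10^8 km.
Vis-viva: v = √[μ(2/r − 1/a_t)] = √[1.32318×10^11 × (2/1.491512×10^8 − 1/2.391356×10^8)] = 34.94 km/s.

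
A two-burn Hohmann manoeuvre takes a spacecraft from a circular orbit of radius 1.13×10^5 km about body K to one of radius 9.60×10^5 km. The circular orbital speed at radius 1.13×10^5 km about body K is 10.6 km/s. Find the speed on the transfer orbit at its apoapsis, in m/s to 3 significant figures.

v = 1670 m/s

From the circular-orbit relation v² = μ/r at r = 1.13×10^5 km: μ = v²r = (10.6)² × 1.13×10^5 = 1.26967×10^7 km³/s².
The Hohmann ellipse has a_t = (r₁ + r₂)/2 = 5.365×10^5 km.
At apoapsis, r = 9.600×10^5 km.
Vis-viva: v = √[μ(2/r − 1/a_t)] = √[1.26967×10^7 × (2/9.600×10^5 − 1/5.365×10^5)] = 1.669 km/s.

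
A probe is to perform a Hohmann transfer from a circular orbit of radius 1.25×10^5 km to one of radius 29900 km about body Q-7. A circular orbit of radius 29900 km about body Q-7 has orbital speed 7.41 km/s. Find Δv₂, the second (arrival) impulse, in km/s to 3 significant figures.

Δv₂ = 2.00 km/s

From the circular-orbit relation v² = μ/r at r = 29900 km: μ = v²r = (7.41)² × 29900 = 1.64175×10^6 km³/s².
Transfer-ellipse semi-major axis a_t = (r₁ + r₂)/2 = (1.250×10^5 + 29900)/2 = 77450 km.
On the circular orbit at r = 29900 km, v_c = √(μ/r) = 7.410 km/s.
Vis-viva on the transfer ellipse at r = 29900 km gives v_t = √[μ(2/r − 1/a_t)] = 9.414 km/s.
Δv₂ = |v_t − v_c| = |9.414 − 7.410| = 2.004 km/s.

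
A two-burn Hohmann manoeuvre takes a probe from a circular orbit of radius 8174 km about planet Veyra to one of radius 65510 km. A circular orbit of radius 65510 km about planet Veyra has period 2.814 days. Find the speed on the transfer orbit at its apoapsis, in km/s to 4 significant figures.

From Kepler's third law T² = 4π²r³/μ at r = 65510 km, T = 2.814 days = 2.814 × 86400 s = 2.431296×10^5 s: μ = 4π²r³/T² = 1.87762×10^5 km³/s².
Transfer-ellipse semi-major axis a_t = (r₁ + r₂)/2 = (8174 + 65510)/2 = 36842 km.
At apoapsis, r = 65510 km.
Vis-viva: v = √[μ(2/r − 1/a_t)] = √[1.87762×10^5 × (2/65510 − 1/36842)] = 0.7974 km/s.

v = 0.7974 km/s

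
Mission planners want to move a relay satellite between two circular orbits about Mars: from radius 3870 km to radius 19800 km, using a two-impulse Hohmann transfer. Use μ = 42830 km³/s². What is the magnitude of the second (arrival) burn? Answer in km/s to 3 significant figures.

Semi-major axis of the transfer orbit: a_t = (3870 + 19800)/2 = 11835 km.
On the circular orbit at r = 19800 km, v_c = √(μ/r) = 1.47076 km/s.
Transfer-orbit speed at the same r (vis-viva, a = a_t): v_t = √[μ(2/r − 1/a_t)] = 0.841033 km/s.
Δv₂ = |v_t − v_c| = |0.841033 − 1.47076| = 0.6297 km/s.

Δv₂ = 0.630 km/s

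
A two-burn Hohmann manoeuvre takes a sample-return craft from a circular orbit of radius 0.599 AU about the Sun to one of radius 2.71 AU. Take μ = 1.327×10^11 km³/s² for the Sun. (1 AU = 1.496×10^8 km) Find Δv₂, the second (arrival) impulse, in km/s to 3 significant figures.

In km: r₁ = 0.599 × 1.496×10^8 = 8.96104×10^7 km; r₂ = 2.71 × 1.496×10^8 = 4.05416×10^8 km.
Transfer-ellipse semi-major axis a_t = (r₁ + r₂)/2 = (8.96104×10^7 + 4.05416×10^8)/2 = 2.475132×10^8 km.
Circular speed at r = 4.05416×10^8 km: v_c = √(μ/r) = 18.092 km/s.
Transfer-orbit speed at the same r (vis-viva, a = a_t): v_t = √[μ(2/r − 1/a_t)] = 10.886 km/s.
Δv₂ = |v_t − v_c| = |10.886 − 18.092| = 7.206 km/s.

Δv₂ = 7.21 km/s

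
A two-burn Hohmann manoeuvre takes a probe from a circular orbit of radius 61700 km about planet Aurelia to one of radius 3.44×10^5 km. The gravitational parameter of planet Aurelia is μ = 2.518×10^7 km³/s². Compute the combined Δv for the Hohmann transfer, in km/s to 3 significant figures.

The Hohmann ellipse has a_t = (r₁ + r₂)/2 = 2.0285×10^5 km.
Circular speed at r₁: v₁ = √(μ/r₁) = √(2.518×10^7/61700) = 20.2016 km/s.
On the transfer ellipse at r₁, vis-viva equation gives v_p = √[μ(2/r₁ − 1/a_t)] = 26.3073 km/s.
First burn Δv₁ = |v_p − v₁| = 6.106 km/s.
At r₂, v₂ = √(μ/r₂) = 8.5556 km/s.
Transfer-orbit speed at r₂: v_a = √[μ(2/r₂ − 1/a_t)] = 4.7185 km/s.
Second burn Δv₂ = |v₂ − v_a| = 3.837 km/s.
Total Δv = Δv₁ + Δv₂ = 9.943 km/s.

Δv = 9.94 km/s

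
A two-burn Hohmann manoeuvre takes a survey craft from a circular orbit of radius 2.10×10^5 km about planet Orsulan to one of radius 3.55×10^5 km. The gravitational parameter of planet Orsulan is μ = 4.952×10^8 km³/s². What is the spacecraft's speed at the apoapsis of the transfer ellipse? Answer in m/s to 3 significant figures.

Transfer-ellipse semi-major axis a_t = (r₁ + r₂)/2 = (2.100×10^5 + 3.550×10^5)/2 = 2.825×10^5 km.
At apoapsis, r = 3.550×10^5 km.
Applying v² = μ(2/r − 1/a_t): v = 32.20 km/s.

v = 32200 m/s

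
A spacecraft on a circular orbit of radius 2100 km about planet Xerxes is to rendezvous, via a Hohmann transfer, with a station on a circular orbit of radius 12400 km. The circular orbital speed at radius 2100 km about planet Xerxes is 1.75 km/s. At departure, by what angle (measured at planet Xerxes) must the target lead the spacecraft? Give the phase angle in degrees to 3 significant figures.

φ = 99.5°

From the circular-orbit relation v² = μ/r at r = 2100 km: μ = v²r = (1.75)² × 2100 = 6431.25 km³/s².
Transfer-ellipse semi-major axis a_t = (r₁ + r₂)/2 = (2100 + 12400)/2 = 7250 km.
The half-period of the transfer ellipse is t = π√(a_t³/μ) = 24183 s.
The target's mean motion on its circular orbit is ω₂ = √(μ/r₂³) = 5.8078×10^-5 rad/s.
Angle swept by the target during transfer: ω₂·t = 1.4045 rad = 80.47°.
The spacecraft traverses 180° on the transfer ellipse, so the target must lead by 180° − 80.47° = 99.5°.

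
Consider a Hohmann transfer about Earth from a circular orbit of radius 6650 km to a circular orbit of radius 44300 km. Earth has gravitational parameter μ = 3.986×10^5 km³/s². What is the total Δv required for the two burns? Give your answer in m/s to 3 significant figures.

Transfer-ellipse semi-major axis a_t = (r₁ + r₂)/2 = (6650 + 44300)/2 = 25475 km.
Circular speed at r₁: v₁ = √(μ/r₁) = √(3.986×10^5/6650) = 7.7421 km/s.
On the transfer ellipse at r₁, vis-viva gives v_p = √[μ(2/r₁ − 1/a_t)] = 10.209 km/s.
First burn Δv₁ = |v_p − v₁| = 2.467 km/s.
At r₂, v₂ = √(μ/r₂) = 3.000 km/s.
Transfer-orbit speed at r₂: v_a = √[μ(2/r₂ − 1/a_t)] = 1.533 km/s.
Second burn Δv₂ = |v₂ − v_a| = 1.467 km/s.
Total Δv = Δv₁ + Δv₂ = 3.934 km/s.

Δv = 3930 m/s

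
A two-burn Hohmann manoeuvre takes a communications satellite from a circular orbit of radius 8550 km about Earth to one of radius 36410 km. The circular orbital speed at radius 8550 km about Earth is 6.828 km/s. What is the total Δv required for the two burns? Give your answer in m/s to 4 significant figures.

From the circular-orbit relation v² = μ/r at r = 8550 km: μ = v²r = (6.828)² × 8550 = 3.98615×10^5 km³/s².
Semi-major axis of the transfer orbit: a_t = (8550 + 36410)/2 = 22480 km.
Circular speed at r₁: v₁ = √(μ/r₁) = √(3.98615×10^5/8550) = 6.828 km/s.
Transfer-orbit speed at r₁ (vis-viva equation): v_p = √[μ(2/r₁ − 1/a_t)] = 8.690 km/s.
First burn Δv₁ = |v_p − v₁| = 1.862 km/s.
Circular speed at r₂: v₂ = √(μ/r₂) = 3.309 km/s.
Transfer-orbit speed at r₂: v_a = √[μ(2/r₂ − 1/a_t)] = 2.041 km/s.
Second burn Δv₂ = |v₂ − v_a| = 1.268 km/s.
Δv = Δv₁ + Δv₂ = 1.862 + 1.268 = 3.130 km/s.

Δv = 3130 m/s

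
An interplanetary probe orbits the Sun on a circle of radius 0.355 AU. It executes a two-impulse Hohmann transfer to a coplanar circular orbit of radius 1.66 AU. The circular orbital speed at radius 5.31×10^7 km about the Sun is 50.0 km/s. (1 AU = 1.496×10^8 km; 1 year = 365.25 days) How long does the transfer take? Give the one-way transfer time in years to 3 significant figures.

From the circular-orbit relation v² = μ/r at r = 5.31×10^7 km: μ = v²r = (50.0)² × 5.31×10^7 = 1.32750×10^11 km³/s².
In km: r₁ = 0.355 × 1.496×10^8 = 5.3108×10^7 km; r₂ = 1.66 × 1.496×10^8 = 2.48336×10^8 km.
Transfer-ellipse semi-major axis a_t = (r₁ + r₂)/2 = (5.3108×10^7 + 2.48336×10^8)/2 = 1.50722×10^8 km.
Half the transfer-orbit period gives t = π√(a_t³/μ) = 1.596×10^7 s.
Converting: 1.596×10^7 s ÷ 3.15576×10^7 s/year (365.25 × 86400) = 0.506 years.

t = 0.506 years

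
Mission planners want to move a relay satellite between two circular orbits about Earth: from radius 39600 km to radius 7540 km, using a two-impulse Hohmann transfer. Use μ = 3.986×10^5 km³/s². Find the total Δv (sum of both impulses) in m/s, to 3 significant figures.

Semi-major axis of the transfer orbit: a_t = (39600 + 7540)/2 = 23570 km.
At r₁ the circular-orbit speed is v₁ = √(μ/r₁) = 3.1726 km/s.
Transfer-orbit speed at r₁ (vis-viva equation): v_a = √[μ(2/r₁ − 1/a_t)] = 1.7944 km/s.
First burn Δv₁ = |v_a − v₁| = 1.378 km/s.
Circular speed at r₂: v₂ = √(μ/r₂) = 7.27081 km/s.
Transfer-orbit speed at r₂: v_p = √[μ(2/r₂ − 1/a_t)] = 9.42434 km/s.
Second burn Δv₂ = |v₂ − v_p| = 2.154 km/s.
Δv = Δv₁ + Δv₂ = 1.378 + 2.154 = 3.532 km/s.

Δv = 3530 m/s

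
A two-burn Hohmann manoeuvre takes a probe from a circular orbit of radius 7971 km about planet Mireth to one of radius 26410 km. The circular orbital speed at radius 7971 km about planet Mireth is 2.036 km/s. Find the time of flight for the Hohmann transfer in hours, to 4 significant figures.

From the circular-orbit relation v² = μ/r at r = 7971 km: μ = v²r = (2.036)² × 7971 = 33042.2 km³/s².
The Hohmann ellipse has a_t = (r₁ + r₂)/2 = 17190.5 km.
Transfer time t = π√(a_t³/μ) = π√((17190.5)³ / 33042.2) = 38950 s.
Converting: 38950 s ÷ 3600 s/hour = 10.82 hours.

t = 10.82 hours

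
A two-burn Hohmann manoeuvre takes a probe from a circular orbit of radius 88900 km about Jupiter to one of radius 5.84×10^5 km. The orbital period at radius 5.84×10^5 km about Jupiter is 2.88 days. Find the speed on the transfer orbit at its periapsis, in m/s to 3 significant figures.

From Kepler's third law T² = 4π²r³/μ at r = 5.84×10^5 km, T = 2.88 days = 2.88 × 86400 s = 2.48832×10^5 s: μ = 4π²r³/T² = 1.26995×10^8 km³/s².
The Hohmann ellipse has a_t = (r₁ + r₂)/2 = 3.3645×10^5 km.
The periapsis of the transfer ellipse is at r = 88900 km.
From the vis-viva equation, v = √[μ(2/r − 1/a_t)] = 49.80 km/s.

v = 49800 m/s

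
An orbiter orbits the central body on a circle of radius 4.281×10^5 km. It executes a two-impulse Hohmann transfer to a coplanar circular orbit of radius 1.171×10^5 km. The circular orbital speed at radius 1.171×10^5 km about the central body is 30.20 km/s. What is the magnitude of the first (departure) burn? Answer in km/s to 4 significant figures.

Δv₁ = 5.443 km/s

From the circular-orbit relation v² = μ/r at r = 1.171×10^5 km: μ = v²r = (30.20)² × 1.171×10^5 = 1.06800×10^8 km³/s².
The Hohmann ellipse has a_t = (r₁ + r₂)/2 = 2.726×10^5 km.
On the circular orbit at r = 4.281×10^5 km, v_c = √(μ/r) = 15.795 km/s.
Vis-viva on the transfer ellipse at r = 4.281×10^5 km gives v_t = √[μ(2/r − 1/a_t)] = 10.352 km/s.
Δv₁ = |v_t − v_c| = |10.352 − 15.795| = 5.443 km/s.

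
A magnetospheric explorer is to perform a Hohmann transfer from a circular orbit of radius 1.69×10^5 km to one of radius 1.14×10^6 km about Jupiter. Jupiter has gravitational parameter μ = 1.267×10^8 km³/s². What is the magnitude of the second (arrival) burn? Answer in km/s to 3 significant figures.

The Hohmann ellipse has a_t = (r₁ + r₂)/2 = 6.545×10^5 km.
Circular speed at r = 1.140×10^6 km: v_c = √(μ/r) = 10.542 km/s.
Transfer-orbit speed at the same r (vis-viva, a = a_t): v_t = √[μ(2/r − 1/a_t)] = 5.3570 km/s.
Δv₂ = |v_t − v_c| = |5.3570 − 10.542| = 5.185 km/s.

Δv₂ = 5.19 km/s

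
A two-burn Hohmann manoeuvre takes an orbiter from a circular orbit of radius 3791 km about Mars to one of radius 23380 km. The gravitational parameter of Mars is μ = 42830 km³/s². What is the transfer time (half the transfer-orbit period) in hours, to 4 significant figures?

The Hohmann ellipse has a_t = (r₁ + r₂)/2 = 13585.5 km.
Transfer time t = π√(a_t³/μ) = π√((13585.5)³ / 42830) = 24037 s.
Converting: 24037 s ÷ 3600 s/hour = 6.677 hours.

t = 6.677 hours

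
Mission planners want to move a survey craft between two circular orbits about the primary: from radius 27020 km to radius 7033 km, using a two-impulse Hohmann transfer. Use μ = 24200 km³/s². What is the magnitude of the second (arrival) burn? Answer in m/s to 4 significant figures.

Transfer-ellipse semi-major axis a_t = (r₁ + r₂)/2 = (27020 + 7033)/2 = 17026.5 km.
On the circular orbit at r = 7033 km, v_c = √(μ/r) = 1.8550 km/s.
Vis-viva on the transfer ellipse at r = 7033 km gives v_t = √[μ(2/r − 1/a_t)] = 2.3368 km/s.
Δv₂ = |v_t − v_c| = |2.3368 − 1.8550| = 0.4818 km/s.

Δv₂ = 481.8 m/s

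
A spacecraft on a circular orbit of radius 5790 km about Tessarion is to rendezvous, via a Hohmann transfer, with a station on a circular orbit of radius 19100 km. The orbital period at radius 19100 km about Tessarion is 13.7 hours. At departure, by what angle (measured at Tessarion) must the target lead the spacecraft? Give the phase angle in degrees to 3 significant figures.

From Kepler's third law T² = 4π²r³/μ at r = 19100 km, T = 13.7 hours = 13.7 × 3600 s = 49320 s: μ = 4π²r³/T² = 1.13087×10^5 km³/s².
Transfer-ellipse semi-major axis a_t = (r₁ + r₂)/2 = (5790 + 19100)/2 = 12445 km.
The half-period of the transfer ellipse is t = π√(a_t³/μ) = 12969.9 s.
Target angular speed ω₂ = √(μ/r₂³) = 1.27396×10^-4 rad/s.
Angle swept by the target during transfer: ω₂·t = 1.6523 rad = 94.67°.
Arrival is 180° from departure on the ellipse, so φ = 180° − 94.67° = 85.3°.

φ = 85.3°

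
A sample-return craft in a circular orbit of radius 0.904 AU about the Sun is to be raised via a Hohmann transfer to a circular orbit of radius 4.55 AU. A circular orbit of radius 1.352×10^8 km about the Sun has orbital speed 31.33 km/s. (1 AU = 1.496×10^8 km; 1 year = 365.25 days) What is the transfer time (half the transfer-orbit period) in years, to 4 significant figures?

t = 2.252 years

From the circular-orbit relation v² = μ/r at r = 1.352×10^8 km: μ = v²r = (31.33)² × 1.352×10^8 = 1.32708×10^11 km³/s².
In km: r₁ = 0.904 × 1.496×10^8 = 1.352384×10^8 km; r₂ = 4.55 × 1.496×10^8 = 6.8068×10^8 km.
The Hohmann ellipse has a_t = (r₁ + r₂)/2 = 4.079592×10^8 km.
By Kepler's third law the transfer-orbit period is T = 2π√(a_t³/μ), so t = T/2 = 7.106×10^7 s.
Converting: 7.106×10^7 s ÷ 3.15576×10^7 s/year (365.25 × 86400) = 2.252 years.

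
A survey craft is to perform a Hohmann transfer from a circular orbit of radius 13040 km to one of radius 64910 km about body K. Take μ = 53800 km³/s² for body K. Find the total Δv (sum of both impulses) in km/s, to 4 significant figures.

Δv = 0.9739 km/s

The Hohmann ellipse has a_t = (r₁ + r₂)/2 = 38975 km.
Circular speed at r₁: v₁ = √(μ/r₁) = √(53800/13040) = 2.0312 km/s.
Transfer-orbit speed at r₁ (vis-viva): v_p = √[μ(2/r₁ − 1/a_t)] = 2.6213 km/s.
First burn Δv₁ = |v_p − v₁| = 0.5901 km/s.
At r₂, v₂ = √(μ/r₂) = 0.9104 km/s.
Transfer-orbit speed at r₂: v_a = √[μ(2/r₂ − 1/a_t)] = 0.5266 km/s.
Second burn Δv₂ = |v₂ − v_a| = 0.3838 km/s.
Δv = Δv₁ + Δv₂ = 0.5901 + 0.3838 = 0.9739 km/s.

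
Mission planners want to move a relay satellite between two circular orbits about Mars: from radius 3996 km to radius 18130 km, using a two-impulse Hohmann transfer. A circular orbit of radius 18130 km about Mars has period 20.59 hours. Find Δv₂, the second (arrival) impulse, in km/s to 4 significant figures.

From Kepler's third law T² = 4π²r³/μ at r = 18130 km, T = 20.59 hours = 20.59 × 3600 s = 74124 s: μ = 4π²r³/T² = 42818.9 km³/s².
The Hohmann ellipse has a_t = (r₁ + r₂)/2 = 11063 km.
On the circular orbit at r = 18130 km, v_c = √(μ/r) = 1.5368 km/s.
Transfer-orbit speed at the same r (vis-viva, a = a_t): v_t = √[μ(2/r − 1/a_t)] = 0.92362 km/s.
Δv₂ = |v_t − v_c| = |0.92362 − 1.5368| = 0.6132 km/s.

Δv₂ = 0.6132 km/s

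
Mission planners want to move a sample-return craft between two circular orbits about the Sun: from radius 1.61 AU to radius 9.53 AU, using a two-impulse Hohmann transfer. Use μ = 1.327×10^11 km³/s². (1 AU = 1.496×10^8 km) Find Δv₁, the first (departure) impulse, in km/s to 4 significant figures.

Δv₁ = 7.230 km/s

In km: r₁ = 1.61 × 1.496×10^8 = 2.40856×10^8 km; r₂ = 9.53 × 1.496×10^8 = 1.425688×10^9 km.
The Hohmann ellipse has a_t = (r₁ + r₂)/2 = 8.33272×10^8 km.
Circular speed at r = 2.40856×10^8 km: v_c = √(μ/r) = 23.47 km/s.
Transfer-orbit speed at the same r (vis-viva, a = a_t): v_t = √[μ(2/r − 1/a_t)] = 30.70 km/s.
Δv₁ = |v_t − v_c| = |30.70 − 23.47| = 7.230 km/s.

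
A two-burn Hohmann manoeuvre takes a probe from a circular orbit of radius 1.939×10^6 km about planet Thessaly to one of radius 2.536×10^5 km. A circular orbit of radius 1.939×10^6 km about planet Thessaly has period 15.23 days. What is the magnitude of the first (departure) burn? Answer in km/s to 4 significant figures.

From Kepler's third law T² = 4π²r³/μ at r = 1.939×10^6 km, T = 15.23 days = 15.23 × 86400 s = 1.315872×10^6 s: μ = 4π²r³/T² = 1.66213×10^8 km³/s².
Transfer-ellipse semi-major axis a_t = (r₁ + r₂)/2 = (1.939×10^6 + 2.536×10^5)/2 = 1.0963×10^6 km.
Circular speed at r = 1.939×10^6 km: v_c = √(μ/r) = 9.259 km/s.
Transfer-orbit speed at the same r (vis-viva, a = a_t): v_t = √[μ(2/r − 1/a_t)] = 4.453 km/s.
Δv₁ = |v_t − v_c| = |4.453 − 9.259| = 4.806 km/s.

Δv₁ = 4.806 km/s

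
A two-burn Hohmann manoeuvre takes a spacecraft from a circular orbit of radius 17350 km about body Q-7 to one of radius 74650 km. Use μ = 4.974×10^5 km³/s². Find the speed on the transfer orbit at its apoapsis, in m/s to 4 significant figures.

v = 1585 m/s

Semi-major axis of the transfer orbit: a_t = (17350 + 74650)/2 = 46000 km.
The apoapsis of the transfer ellipse is at r = 74650 km.
Vis-viva: v = √[μ(2/r − 1/a_t)] = √[4.974×10^5 × (2/74650 − 1/46000)] = 1.585 km/s.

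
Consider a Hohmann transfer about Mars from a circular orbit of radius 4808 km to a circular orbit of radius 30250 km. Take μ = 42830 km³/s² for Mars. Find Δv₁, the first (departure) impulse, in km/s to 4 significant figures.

Transfer-ellipse semi-major axis a_t = (r₁ + r₂)/2 = (4808 + 30250)/2 = 17529 km.
On the circular orbit at r = 4808 km, v_c = √(μ/r) = 2.9846 km/s.
Transfer-orbit speed at the same r (vis-viva, a = a_t): v_t = √[μ(2/r − 1/a_t)] = 3.9208 km/s.
Δv₁ = |v_t − v_c| = |3.9208 − 2.9846| = 0.9362 km/s.

Δv₁ = 0.9362 km/s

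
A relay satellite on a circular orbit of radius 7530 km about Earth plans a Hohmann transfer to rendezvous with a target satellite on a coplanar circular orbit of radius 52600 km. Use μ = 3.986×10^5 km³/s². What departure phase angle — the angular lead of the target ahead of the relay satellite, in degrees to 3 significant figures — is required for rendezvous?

φ = 102°

Semi-major axis of the transfer orbit: a_t = (7530 + 52600)/2 = 30065 km.
The half-period of the transfer ellipse is t = π√(a_t³/μ) = 25940 s.
The target's mean motion on its circular orbit is ω₂ = √(μ/r₂³) = 5.2335×10^-5 rad/s.
Angle swept by the target during transfer: ω₂·t = 1.3576 rad = 77.78°.
Arrival is 180° from departure on the ellipse, so φ = 180° − 77.78° = 102°.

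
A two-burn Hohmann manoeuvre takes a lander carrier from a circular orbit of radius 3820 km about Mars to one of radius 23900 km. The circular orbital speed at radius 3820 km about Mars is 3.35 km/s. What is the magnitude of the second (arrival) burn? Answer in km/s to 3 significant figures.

From the circular-orbit relation v² = μ/r at r = 3820 km: μ = v²r = (3.35)² × 3820 = 42869.9 km³/s².
The Hohmann ellipse has a_t = (r₁ + r₂)/2 = 13860 km.
On the circular orbit at r = 23900 km, v_c = √(μ/r) = 1.3393 km/s.
Vis-viva on the transfer ellipse at r = 23900 km gives v_t = √[μ(2/r − 1/a_t)] = 0.70312 km/s.
Δv₂ = |v_t − v_c| = |0.70312 − 1.3393| = 0.6362 km/s.

Δv₂ = 0.636 km/s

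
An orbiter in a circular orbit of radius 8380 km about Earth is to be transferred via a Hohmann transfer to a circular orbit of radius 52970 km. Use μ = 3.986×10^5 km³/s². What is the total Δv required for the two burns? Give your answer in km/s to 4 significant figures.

Transfer-ellipse semi-major axis a_t = (r₁ + r₂)/2 = (8380 + 52970)/2 = 30675 km.
At r₁ the circular-orbit speed is v₁ = √(μ/r₁) = 6.89678 km/s.
Transfer-orbit speed at r₁ (vis-viva equation): v_p = √[μ(2/r₁ − 1/a_t)] = 9.06294 km/s.
First burn Δv₁ = |v_p − v₁| = 2.1662 km/s.
Circular speed at r₂: v₂ = √(μ/r₂) = 2.7432 km/s.
Transfer-orbit speed at r₂: v_a = √[μ(2/r₂ − 1/a_t)] = 1.4338 km/s.
Second burn Δv₂ = |v₂ − v_a| = 1.3094 km/s.
Total Δv = Δv₁ + Δv₂ = 3.476 km/s.

Δv = 3.476 km/s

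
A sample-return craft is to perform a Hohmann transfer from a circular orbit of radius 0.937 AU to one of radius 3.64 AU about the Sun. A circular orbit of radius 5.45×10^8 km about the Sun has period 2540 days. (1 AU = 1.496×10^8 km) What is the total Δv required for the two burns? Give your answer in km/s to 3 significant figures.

From Kepler's third law T² = 4π²r³/μ at r = 5.45×10^8 km, T = 2540 days = 2540 × 86400 s = 2.19456×10^8 s: μ = 4π²r³/T² = 1.32695×10^11 km³/s².
In km: r₁ = 0.937 × 1.496×10^8 = 1.401752×10^8 km; r₂ = 3.64 × 1.496×10^8 = 5.44544×10^8 km.
Semi-major axis of the transfer orbit: a_t = (1.401752×10^8 + 5.44544×10^8)/2 = 3.423596×10^8 km.
Circular speed at r₁: v₁ = √(μ/r₁) = √(1.32695×10^11/1.401752×10^8) = 30.767 km/s.
Transfer-orbit speed at r₁ (vis-viva equation): v_p = √[μ(2/r₁ − 1/a_t)] = 38.803 km/s.
First burn Δv₁ = |v_p − v₁| = 8.036 km/s.
Circular speed at r₂: v₂ = √(μ/r₂) = 15.6103 km/s.
Transfer-orbit speed at r₂: v_a = √[μ(2/r₂ − 1/a_t)] = 9.98861 km/s.
Second burn Δv₂ = |v₂ − v_a| = 5.622 km/s.
Δv = Δv₁ + Δv₂ = 8.036 + 5.622 = 13.66 km/s.

Δv = 13.7 km/s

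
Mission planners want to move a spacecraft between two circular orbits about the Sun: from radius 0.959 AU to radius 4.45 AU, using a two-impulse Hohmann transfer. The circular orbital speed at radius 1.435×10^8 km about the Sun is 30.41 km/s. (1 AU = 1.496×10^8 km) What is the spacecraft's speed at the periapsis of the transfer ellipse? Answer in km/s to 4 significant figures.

From the circular-orbit relation v² = μ/r at r = 1.435×10^8 km: μ = v²r = (30.41)² × 1.435×10^8 = 1.32704×10^11 km³/s².
In km: r₁ = 0.959 × 1.496×10^8 = 1.434664×10^8 km; r₂ = 4.45 × 1.496×10^8 = 6.6572×10^8 km.
Transfer-ellipse semi-major axis a_t = (r₁ + r₂)/2 = (1.434664×10^8 + 6.6572×10^8)/2 = 4.045932×10^8 km.
At periapsis, r = 1.434664×10^8 km.
From the vis-viva equation, v = √[μ(2/r − 1/a_t)] = 39.01 km/s.

v = 39.01 km/s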